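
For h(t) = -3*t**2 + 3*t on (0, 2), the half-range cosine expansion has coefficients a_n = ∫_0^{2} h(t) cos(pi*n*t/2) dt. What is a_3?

8/(3*pi**2)

a_3 = ∫_0^{2} (-3*t**2 + 3*t) cos(3*pi*t/2) dt.
Integrating by parts twice (tabular method), an antiderivative of (-3*t**2 + 3*t) cos(3*pi*t/2) is -2*t**2*sin(3*pi*t/2)/pi + 2*t*sin(3*pi*t/2)/pi - 8*t*cos(3*pi*t/2)/(3*pi**2) + 16*sin(3*pi*t/2)/(9*pi**3) + 4*cos(3*pi*t/2)/(3*pi**2); evaluating from 0 to 2: ∫_{0}^{2} (-3*t**2 + 3*t) cos(3*pi*t/2) dt = (4/pi**2) - (4/(3*pi**2)) = 8/(3*pi**2).
Hence a_3 = 8/(3*pi**2).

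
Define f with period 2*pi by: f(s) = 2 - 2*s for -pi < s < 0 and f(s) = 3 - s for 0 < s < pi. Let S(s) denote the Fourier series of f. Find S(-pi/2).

2 + pi

f is continuous at s = -pi/2 with value 2 + pi, so the series converges to 2 + pi there.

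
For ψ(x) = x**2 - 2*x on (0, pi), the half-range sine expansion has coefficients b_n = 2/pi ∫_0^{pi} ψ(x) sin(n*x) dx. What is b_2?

2 - pi

b_2 = 2/pi ∫_0^{pi} (x**2 - 2*x) sin(2*x) dx.
Integrating by parts twice (tabular method), an antiderivative of (x**2 - 2*x) sin(2*x) is -x**2*cos(2*x)/2 + x*sin(2*x)/2 + x*cos(2*x) - sin(2*x)/2 + cos(2*x)/4; evaluating from 0 to pi: ∫_{0}^{pi} (x**2 - 2*x) sin(2*x) dx = (-pi**2/2 + 1/4 + pi) - (1/4) = pi*(2 - pi)/2.
Hence b_2 = (2/pi)·(pi*(2 - pi)/2) = 2 - pi.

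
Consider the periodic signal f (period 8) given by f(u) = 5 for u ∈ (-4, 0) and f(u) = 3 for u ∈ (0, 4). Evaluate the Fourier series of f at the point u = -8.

u = -8 differs from u = 0 by -1 full period(s), and the series is 8-periodic.
At u = 0 the one-sided limits are f(0^-) = 5 and f(0^+) = 3.
By Dirichlet's theorem the series converges to their average, [(5) + (3)]/2 = 4.

4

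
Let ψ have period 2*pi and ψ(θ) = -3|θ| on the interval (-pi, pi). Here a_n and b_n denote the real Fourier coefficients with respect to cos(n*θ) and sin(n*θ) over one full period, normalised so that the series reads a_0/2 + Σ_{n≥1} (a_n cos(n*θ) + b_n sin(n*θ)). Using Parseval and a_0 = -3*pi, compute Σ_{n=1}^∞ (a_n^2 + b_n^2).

3*pi**2/2

Parseval: a_0^2/2 + Σ_{n≥1} (a_n^2+b_n^2) = 1/pi ∫_{-pi}^{pi} ψ(θ)^2 dθ = 6*pi**2.
Subtract a_0^2/2 = 9*pi**2/2: Σ (a_n^2+b_n^2) = 3*pi**2/2.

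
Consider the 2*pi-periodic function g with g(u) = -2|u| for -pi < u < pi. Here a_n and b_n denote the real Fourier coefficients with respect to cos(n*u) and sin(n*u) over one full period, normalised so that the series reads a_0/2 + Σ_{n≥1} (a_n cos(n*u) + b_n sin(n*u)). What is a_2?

0

a_2 = 1/pi ∫_{-pi}^{pi} g(u) cos(2*u) du.
g is even and cos(2*u) is even, so the integrand is even and a_2 = 2/pi ∫_0^{pi} g(u) cos(2*u) du.
Integrating by parts (boundary term plus one more integral), an antiderivative of (-2*u) cos(2*u) is -u*sin(2*u) - cos(2*u)/2; evaluating from 0 to pi: ∫_{0}^{pi} (-2*u) cos(2*u) du = (-1/2) - (-1/2) = 0.
Hence a_2 = (2/pi)·(0) = 0.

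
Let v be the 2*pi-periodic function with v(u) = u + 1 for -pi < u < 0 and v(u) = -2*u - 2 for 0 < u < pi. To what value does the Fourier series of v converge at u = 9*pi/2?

u = 9*pi/2 differs from u = pi/2 by 2 full period(s), and the series is 2*pi-periodic.
v is continuous at u = pi/2 with value -pi - 2, so the series converges to -pi - 2 there.

-pi - 2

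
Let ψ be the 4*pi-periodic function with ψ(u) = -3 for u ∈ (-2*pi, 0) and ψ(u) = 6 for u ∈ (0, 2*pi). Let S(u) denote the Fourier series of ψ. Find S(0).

At u = 0 the one-sided limits are ψ(0^-) = -3 and ψ(0^+) = 6.
By Dirichlet's theorem the series converges to their average, [(-3) + (6)]/2 = 3/2.

3/2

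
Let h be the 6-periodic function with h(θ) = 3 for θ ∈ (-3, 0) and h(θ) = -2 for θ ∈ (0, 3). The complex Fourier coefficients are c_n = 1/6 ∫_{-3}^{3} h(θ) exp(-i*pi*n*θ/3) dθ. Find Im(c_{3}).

5/(3*pi)

Since h is real-valued, Im(c_{3}) = -1/6 ∫_{-3}^{3} h(θ) sin(pi*θ) dθ = -b_{3}/2.
Split the integral at the breakpoints.
Directly, an antiderivative of (3) sin(pi*θ) is -3*cos(pi*θ)/pi; evaluating from -3 to 0: ∫_{-3}^{0} (3) sin(pi*θ) dθ = (-3/pi) - (3/pi) = -6/pi.
Directly, an antiderivative of (-2) sin(pi*θ) is 2*cos(pi*θ)/pi; evaluating from 0 to 3: ∫_{0}^{3} (-2) sin(pi*θ) dθ = (-2/pi) - (2/pi) = -4/pi.
So ∫_{-3}^{3} h(θ) sin(pi*θ) dθ = -10/pi.
Hence Im(c_{3}) = (-1/6)·(-10/pi) = 5/(3*pi).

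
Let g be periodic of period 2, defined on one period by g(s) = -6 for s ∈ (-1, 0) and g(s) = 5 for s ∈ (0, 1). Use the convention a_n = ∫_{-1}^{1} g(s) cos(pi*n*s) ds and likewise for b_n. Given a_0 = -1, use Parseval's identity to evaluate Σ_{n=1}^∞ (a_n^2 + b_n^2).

Parseval: a_0^2/2 + Σ_{n≥1} (a_n^2+b_n^2) = ∫_{-1}^{1} g(s)^2 ds = 61.
Subtract a_0^2/2 = 1/2: Σ (a_n^2+b_n^2) = 121/2.

121/2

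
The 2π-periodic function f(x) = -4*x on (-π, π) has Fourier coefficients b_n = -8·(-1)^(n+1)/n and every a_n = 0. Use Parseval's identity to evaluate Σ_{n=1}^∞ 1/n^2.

Parseval: Σ b_n^2 = (1/π) ∫_{-π}^{π} f(x)^2 dx = 32*pi**2/3.
Σ b_n^2 = Σ 64/n^2, so Σ 1/n^2 = (32*pi**2/3)/64 = pi**2/6.

pi**2/6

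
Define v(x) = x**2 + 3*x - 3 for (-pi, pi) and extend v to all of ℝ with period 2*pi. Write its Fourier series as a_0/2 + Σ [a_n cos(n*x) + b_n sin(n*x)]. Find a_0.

-6 + 2*pi**2/3

a_0 = 1/pi ∫_{-pi}^{pi} v(x) dx = 1/pi · (2*pi*(-9 + pi**2)/3) = -6 + 2*pi**2/3.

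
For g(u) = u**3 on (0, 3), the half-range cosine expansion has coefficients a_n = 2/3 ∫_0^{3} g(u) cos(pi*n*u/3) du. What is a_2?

81/(2*pi**2)

a_2 = 2/3 ∫_0^{3} (u**3) cos(2*pi*u/3) du.
Integrating by parts three times (tabular method), an antiderivative of (u**3) cos(2*pi*u/3) is 3*u**3*sin(2*pi*u/3)/(2*pi) + 27*u**2*cos(2*pi*u/3)/(4*pi**2) - 81*u*sin(2*pi*u/3)/(4*pi**3) - 243*cos(2*pi*u/3)/(8*pi**4); evaluating from 0 to 3: ∫_{0}^{3} (u**3) cos(2*pi*u/3) du = (243*(-1 + 2*pi**2)/(8*pi**4)) - (-243/(8*pi**4)) = 243/(4*pi**2).
Hence a_2 = (2/3)·(243/(4*pi**2)) = 81/(2*pi**2).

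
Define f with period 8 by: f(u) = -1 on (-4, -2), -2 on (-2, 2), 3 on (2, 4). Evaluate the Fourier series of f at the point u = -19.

u = -19 differs from u = -3 by -2 full period(s), and the series is 8-periodic.
f is continuous at u = -3 with value -1, so the series converges to -1 there.

-1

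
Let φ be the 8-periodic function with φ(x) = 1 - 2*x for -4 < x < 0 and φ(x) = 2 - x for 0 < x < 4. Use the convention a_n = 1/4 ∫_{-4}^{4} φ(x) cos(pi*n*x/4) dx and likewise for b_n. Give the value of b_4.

3/pi

b_4 = 1/4 ∫_{-4}^{4} φ(x) sin(pi*x) dx.
Split the integral at the breakpoints.
Integrating by parts (boundary term plus one more integral), an antiderivative of (1 - 2*x) sin(pi*x) is 2*x*cos(pi*x)/pi - 2*sin(pi*x)/pi**2 - cos(pi*x)/pi; evaluating from -4 to 0: ∫_{-4}^{0} (1 - 2*x) sin(pi*x) dx = (-1/pi) - (-9/pi) = 8/pi.
Integrating by parts (boundary term plus one more integral), an antiderivative of (2 - x) sin(pi*x) is x*cos(pi*x)/pi - sin(pi*x)/pi**2 - 2*cos(pi*x)/pi; evaluating from 0 to 4: ∫_{0}^{4} (2 - x) sin(pi*x) dx = (2/pi) - (-2/pi) = 4/pi.
Summing the pieces and multiplying by (1/4) gives b_4 = 3/pi.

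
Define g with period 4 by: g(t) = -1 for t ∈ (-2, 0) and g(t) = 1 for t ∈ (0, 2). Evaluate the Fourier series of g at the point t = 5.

t = 5 differs from t = 1 by 1 full period(s), and the series is 4-periodic.
g is continuous at t = 1 with value 1, so the series converges to 1 there.

1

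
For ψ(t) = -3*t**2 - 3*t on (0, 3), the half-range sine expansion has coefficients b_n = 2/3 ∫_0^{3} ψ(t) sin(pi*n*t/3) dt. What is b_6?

12/pi

b_6 = 2/3 ∫_0^{3} (-3*t**2 - 3*t) sin(2*pi*t) dt.
Integrating by parts twice (tabular method), an antiderivative of (-3*t**2 - 3*t) sin(2*pi*t) is 3*t**2*cos(2*pi*t)/(2*pi) - 3*t*sin(2*pi*t)/(2*pi**2) + 3*t*cos(2*pi*t)/(2*pi) - 3*sin(2*pi*t)/(4*pi**2) - 3*cos(2*pi*t)/(4*pi**3); evaluating from 0 to 3: ∫_{0}^{3} (-3*t**2 - 3*t) sin(2*pi*t) dt = (-3/(4*pi**3) + 18/pi) - (-3/(4*pi**3)) = 18/pi.
Hence b_6 = (2/3)·(18/pi) = 12/pi.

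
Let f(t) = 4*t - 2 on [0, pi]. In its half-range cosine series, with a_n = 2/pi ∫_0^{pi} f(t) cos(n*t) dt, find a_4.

a_4 = 2/pi ∫_0^{pi} (4*t - 2) cos(4*t) dt.
Integrating by parts (boundary term plus one more integral), an antiderivative of (4*t - 2) cos(4*t) is t*sin(4*t) - sin(4*t)/2 + cos(4*t)/4; evaluating from 0 to pi: ∫_{0}^{pi} (4*t - 2) cos(4*t) dt = (1/4) - (1/4) = 0.
Hence a_4 = (2/pi)·(0) = 0.

0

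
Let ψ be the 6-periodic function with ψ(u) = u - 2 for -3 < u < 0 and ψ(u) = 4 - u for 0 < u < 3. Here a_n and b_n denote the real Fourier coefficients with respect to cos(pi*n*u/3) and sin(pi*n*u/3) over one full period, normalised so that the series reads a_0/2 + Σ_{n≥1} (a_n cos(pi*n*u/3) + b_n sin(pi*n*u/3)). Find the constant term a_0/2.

-1/2

a_0 = 1/3 ∫_{-3}^{3} ψ(u) du = 1/3 · (-3) = -1.
So the constant term a_0/2 = -1/2.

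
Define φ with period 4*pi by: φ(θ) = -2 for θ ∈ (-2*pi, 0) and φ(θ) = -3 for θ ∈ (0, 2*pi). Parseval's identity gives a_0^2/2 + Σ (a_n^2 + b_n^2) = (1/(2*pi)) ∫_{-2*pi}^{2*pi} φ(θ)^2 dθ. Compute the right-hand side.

(1/(2*pi)) ∫_{-2*pi}^{2*pi} φ(θ)^2 dθ = (1/(2*pi)) · (26*pi) = 13.

13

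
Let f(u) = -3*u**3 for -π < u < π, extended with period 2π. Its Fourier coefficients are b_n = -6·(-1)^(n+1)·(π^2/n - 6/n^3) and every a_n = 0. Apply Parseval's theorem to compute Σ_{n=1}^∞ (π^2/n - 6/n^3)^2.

Parseval: Σ b_n^2 = (1/π) ∫_{-π}^{π} f(u)^2 du = 18*pi**6/7.
b_n^2 = 36·(π^2/n - 6/n^3)^2, so the sum equals (18*pi**6/7)/36 = pi**6/14.

pi**6/14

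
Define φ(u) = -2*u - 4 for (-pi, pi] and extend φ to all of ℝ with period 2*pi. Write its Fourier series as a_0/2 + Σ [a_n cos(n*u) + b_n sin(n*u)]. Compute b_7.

b_7 = 1/pi ∫_{-pi}^{pi} φ(u) sin(7*u) du.
Integrating by parts (boundary term plus one more integral), an antiderivative of (-2*u - 4) sin(7*u) is 2*u*cos(7*u)/7 - 2*sin(7*u)/49 + 4*cos(7*u)/7; evaluating from -pi to pi: ∫_{-pi}^{pi} (-2*u - 4) sin(7*u) du = (-2*pi/7 - 4/7) - (-4/7 + 2*pi/7) = -4*pi/7.
Hence b_7 = (1/pi)·(-4*pi/7) = -4/7.

-4/7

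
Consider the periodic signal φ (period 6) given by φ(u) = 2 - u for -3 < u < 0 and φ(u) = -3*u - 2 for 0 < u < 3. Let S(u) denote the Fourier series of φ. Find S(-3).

-3

u = -3 differs from u = 3 by -1 full period(s), and the series is 6-periodic.
At u = 3 the one-sided limits are φ(3^-) = -11 and φ(3^+) = 5.
By Dirichlet's theorem the series converges to their average, [(-11) + (5)]/2 = -3.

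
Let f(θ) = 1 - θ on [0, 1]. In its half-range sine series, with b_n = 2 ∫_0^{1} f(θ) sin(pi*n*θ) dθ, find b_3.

b_3 = 2 ∫_0^{1} (1 - θ) sin(3*pi*θ) dθ.
Integrating by parts (boundary term plus one more integral), an antiderivative of (1 - θ) sin(3*pi*θ) is θ*cos(3*pi*θ)/(3*pi) - sin(3*pi*θ)/(9*pi**2) - cos(3*pi*θ)/(3*pi); evaluating from 0 to 1: ∫_{0}^{1} (1 - θ) sin(3*pi*θ) dθ = (0) - (-1/(3*pi)) = 1/(3*pi).
Hence b_3 = 2·(1/(3*pi)) = 2/(3*pi).

2/(3*pi)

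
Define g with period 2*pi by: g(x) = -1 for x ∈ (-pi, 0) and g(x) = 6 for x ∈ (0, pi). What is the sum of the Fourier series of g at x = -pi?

x = -pi differs from x = pi by -1 full period(s), and the series is 2*pi-periodic.
At x = pi the one-sided limits are g(pi^-) = 6 and g(pi^+) = -1.
By Dirichlet's theorem the series converges to their average, [(6) + (-1)]/2 = 5/2.

5/2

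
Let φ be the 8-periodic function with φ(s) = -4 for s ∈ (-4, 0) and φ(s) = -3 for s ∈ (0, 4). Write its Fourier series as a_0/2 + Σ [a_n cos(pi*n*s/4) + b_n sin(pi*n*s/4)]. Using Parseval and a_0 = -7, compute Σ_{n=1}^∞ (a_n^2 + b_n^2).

Parseval: a_0^2/2 + Σ_{n≥1} (a_n^2+b_n^2) = 1/4 ∫_{-4}^{4} φ(s)^2 ds = 25.
Subtract a_0^2/2 = 49/2: Σ (a_n^2+b_n^2) = 1/2.

1/2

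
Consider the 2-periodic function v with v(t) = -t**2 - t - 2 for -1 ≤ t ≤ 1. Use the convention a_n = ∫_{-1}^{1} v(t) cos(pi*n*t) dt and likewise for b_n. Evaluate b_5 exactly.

b_5 = ∫_{-1}^{1} v(t) sin(5*pi*t) dt.
Integrating by parts twice (tabular method), an antiderivative of (-t**2 - t - 2) sin(5*pi*t) is t**2*cos(5*pi*t)/(5*pi) - 2*t*sin(5*pi*t)/(25*pi**2) + t*cos(5*pi*t)/(5*pi) - sin(5*pi*t)/(25*pi**2) - 2*cos(5*pi*t)/(125*pi**3) + 2*cos(5*pi*t)/(5*pi); evaluating from -1 to 1: ∫_{-1}^{1} (-t**2 - t - 2) sin(5*pi*t) dt = (2*(1 - 50*pi**2)/(125*pi**3)) - (2*(1 - 25*pi**2)/(125*pi**3)) = -2/(5*pi).
Hence b_5 = -2/(5*pi).

-2/(5*pi)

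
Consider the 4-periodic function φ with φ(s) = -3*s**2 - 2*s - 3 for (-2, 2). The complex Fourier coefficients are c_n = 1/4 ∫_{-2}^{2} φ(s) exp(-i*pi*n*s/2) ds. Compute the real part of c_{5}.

Since φ is real-valued, Re(c_{5}) = 1/4 ∫_{-2}^{2} φ(s) cos(5*pi*s/2) ds = a_{5}/2.
Integrating by parts twice (tabular method), an antiderivative of (-3*s**2 - 2*s - 3) cos(5*pi*s/2) is -6*s**2*sin(5*pi*s/2)/(5*pi) - 4*s*sin(5*pi*s/2)/(5*pi) - 24*s*cos(5*pi*s/2)/(25*pi**2) - 6*sin(5*pi*s/2)/(5*pi) + 48*sin(5*pi*s/2)/(125*pi**3) - 8*cos(5*pi*s/2)/(25*pi**2); evaluating from -2 to 2: ∫_{-2}^{2} (-3*s**2 - 2*s - 3) cos(5*pi*s/2) ds = (56/(25*pi**2)) - (-8/(5*pi**2)) = 96/(25*pi**2).
Hence Re(c_{5}) = (1/4)·(96/(25*pi**2)) = 24/(25*pi**2).

24/(25*pi**2)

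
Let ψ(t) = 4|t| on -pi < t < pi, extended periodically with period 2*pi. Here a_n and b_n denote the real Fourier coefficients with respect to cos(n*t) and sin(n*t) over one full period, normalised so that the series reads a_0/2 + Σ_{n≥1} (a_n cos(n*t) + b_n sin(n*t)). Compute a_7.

-16/(49*pi)

a_7 = 1/pi ∫_{-pi}^{pi} ψ(t) cos(7*t) dt.
ψ is even and cos(7*t) is even, so the integrand is even and a_7 = 2/pi ∫_0^{pi} ψ(t) cos(7*t) dt.
Integrating by parts (boundary term plus one more integral), an antiderivative of (4*t) cos(7*t) is 4*t*sin(7*t)/7 + 4*cos(7*t)/49; evaluating from 0 to pi: ∫_{0}^{pi} (4*t) cos(7*t) dt = (-4/49) - (4/49) = -8/49.
Hence a_7 = (2/pi)·(-8/49) = -16/(49*pi).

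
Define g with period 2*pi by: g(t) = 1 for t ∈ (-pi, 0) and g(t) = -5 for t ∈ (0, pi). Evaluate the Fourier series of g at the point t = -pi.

-2

t = -pi differs from t = pi by -1 full period(s), and the series is 2*pi-periodic.
At t = pi the one-sided limits are g(pi^-) = -5 and g(pi^+) = 1.
By Dirichlet's theorem the series converges to their average, [(-5) + (1)]/2 = -2.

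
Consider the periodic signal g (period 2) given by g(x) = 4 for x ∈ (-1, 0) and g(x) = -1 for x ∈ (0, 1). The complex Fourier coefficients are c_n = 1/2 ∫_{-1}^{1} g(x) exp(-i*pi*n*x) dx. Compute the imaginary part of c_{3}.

5/(3*pi)

Since g is real-valued, Im(c_{3}) = -1/2 ∫_{-1}^{1} g(x) sin(3*pi*x) dx = -b_{3}/2.
Split the integral at the breakpoints.
Directly, an antiderivative of (4) sin(3*pi*x) is -4*cos(3*pi*x)/(3*pi); evaluating from -1 to 0: ∫_{-1}^{0} (4) sin(3*pi*x) dx = (-4/(3*pi)) - (4/(3*pi)) = -8/(3*pi).
Directly, an antiderivative of (-1) sin(3*pi*x) is cos(3*pi*x)/(3*pi); evaluating from 0 to 1: ∫_{0}^{1} (-1) sin(3*pi*x) dx = (-1/(3*pi)) - (1/(3*pi)) = -2/(3*pi).
So ∫_{-1}^{1} g(x) sin(3*pi*x) dx = -10/(3*pi).
Hence Im(c_{3}) = (-1/2)·(-10/(3*pi)) = 5/(3*pi).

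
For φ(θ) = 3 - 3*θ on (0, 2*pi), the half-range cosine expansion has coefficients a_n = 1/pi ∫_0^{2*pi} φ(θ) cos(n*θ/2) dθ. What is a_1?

24/pi

a_1 = 1/pi ∫_0^{2*pi} (3 - 3*θ) cos(θ/2) dθ.
Integrating by parts (boundary term plus one more integral), an antiderivative of (3 - 3*θ) cos(θ/2) is -6*θ*sin(θ/2) + 6*sin(θ/2) - 12*cos(θ/2); evaluating from 0 to 2*pi: ∫_{0}^{2*pi} (3 - 3*θ) cos(θ/2) dθ = (12) - (-12) = 24.
Hence a_1 = (1/pi)·(24) = 24/pi.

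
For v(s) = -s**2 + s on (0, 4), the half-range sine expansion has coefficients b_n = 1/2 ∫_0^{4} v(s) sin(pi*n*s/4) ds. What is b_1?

-24/pi + 128/pi**3

b_1 = 1/2 ∫_0^{4} (-s**2 + s) sin(pi*s/4) ds.
Integrating by parts twice (tabular method), an antiderivative of (-s**2 + s) sin(pi*s/4) is 4*s**2*cos(pi*s/4)/pi - 32*s*sin(pi*s/4)/pi**2 - 4*s*cos(pi*s/4)/pi + 16*sin(pi*s/4)/pi**2 - 128*cos(pi*s/4)/pi**3; evaluating from 0 to 4: ∫_{0}^{4} (-s**2 + s) sin(pi*s/4) ds = (-48/pi + 128/pi**3) - (-128/pi**3) = -48/pi + 256/pi**3.
Hence b_1 = (1/2)·(-48/pi + 256/pi**3) = -24/pi + 128/pi**3.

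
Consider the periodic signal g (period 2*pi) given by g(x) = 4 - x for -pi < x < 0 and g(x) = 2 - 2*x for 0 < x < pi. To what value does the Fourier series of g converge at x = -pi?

At x = -pi the one-sided limits are g(-pi^-) = 2 - 2*pi and g(-pi^+) = pi + 4.
By Dirichlet's theorem the series converges to their average, [(2 - 2*pi) + (pi + 4)]/2 = 3 - pi/2.

3 - pi/2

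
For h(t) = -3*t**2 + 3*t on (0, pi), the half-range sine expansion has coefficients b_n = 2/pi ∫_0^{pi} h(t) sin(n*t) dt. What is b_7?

b_7 = 2/pi ∫_0^{pi} (-3*t**2 + 3*t) sin(7*t) dt.
Integrating by parts twice (tabular method), an antiderivative of (-3*t**2 + 3*t) sin(7*t) is 3*t**2*cos(7*t)/7 - 6*t*sin(7*t)/49 - 3*t*cos(7*t)/7 + 3*sin(7*t)/49 - 6*cos(7*t)/343; evaluating from 0 to pi: ∫_{0}^{pi} (-3*t**2 + 3*t) sin(7*t) dt = (-3*pi**2/7 + 6/343 + 3*pi/7) - (-6/343) = -3*pi**2/7 + 12/343 + 3*pi/7.
Hence b_7 = (2/pi)·(-3*pi**2/7 + 12/343 + 3*pi/7) = 6*(-49*pi**2 + 4 + 49*pi)/(343*pi).

6*(-49*pi**2 + 4 + 49*pi)/(343*pi)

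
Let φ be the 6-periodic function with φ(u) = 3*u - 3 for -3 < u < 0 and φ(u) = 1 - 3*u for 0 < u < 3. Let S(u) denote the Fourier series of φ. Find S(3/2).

φ is continuous at u = 3/2 with value -7/2, so the series converges to -7/2 there.

-7/2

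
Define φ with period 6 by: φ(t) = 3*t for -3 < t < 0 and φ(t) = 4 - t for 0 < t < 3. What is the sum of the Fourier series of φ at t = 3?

At t = 3 the one-sided limits are φ(3^-) = 1 and φ(3^+) = -9.
By Dirichlet's theorem the series converges to their average, [(1) + (-9)]/2 = -4.

-4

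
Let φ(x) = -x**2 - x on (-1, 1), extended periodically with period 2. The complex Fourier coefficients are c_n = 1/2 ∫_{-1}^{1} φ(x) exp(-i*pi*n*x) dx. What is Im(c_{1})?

Since φ is real-valued, Im(c_{1}) = -1/2 ∫_{-1}^{1} φ(x) sin(pi*x) dx = -b_{1}/2.
Integrating by parts twice (tabular method), an antiderivative of (-x**2 - x) sin(pi*x) is x**2*cos(pi*x)/pi - 2*x*sin(pi*x)/pi**2 + x*cos(pi*x)/pi - sin(pi*x)/pi**2 - 2*cos(pi*x)/pi**3; evaluating from -1 to 1: ∫_{-1}^{1} (-x**2 - x) sin(pi*x) dx = (-2/pi + 2/pi**3) - (2/pi**3) = -2/pi.
Hence Im(c_{1}) = (-1/2)·(-2/pi) = 1/pi.

1/pi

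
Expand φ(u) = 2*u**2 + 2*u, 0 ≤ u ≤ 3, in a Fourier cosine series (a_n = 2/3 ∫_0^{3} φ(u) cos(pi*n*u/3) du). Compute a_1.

a_1 = 2/3 ∫_0^{3} (2*u**2 + 2*u) cos(pi*u/3) du.
Integrating by parts twice (tabular method), an antiderivative of (2*u**2 + 2*u) cos(pi*u/3) is 6*u**2*sin(pi*u/3)/pi + 6*u*sin(pi*u/3)/pi + 36*u*cos(pi*u/3)/pi**2 - 108*sin(pi*u/3)/pi**3 + 18*cos(pi*u/3)/pi**2; evaluating from 0 to 3: ∫_{0}^{3} (2*u**2 + 2*u) cos(pi*u/3) du = (-126/pi**2) - (18/pi**2) = -144/pi**2.
Hence a_1 = (2/3)·(-144/pi**2) = -96/pi**2.

-96/pi**2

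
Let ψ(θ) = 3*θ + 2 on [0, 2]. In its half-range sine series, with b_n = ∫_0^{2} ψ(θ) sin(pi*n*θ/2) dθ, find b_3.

20/(3*pi)

b_3 = ∫_0^{2} (3*θ + 2) sin(3*pi*θ/2) dθ.
Integrating by parts (boundary term plus one more integral), an antiderivative of (3*θ + 2) sin(3*pi*θ/2) is -2*θ*cos(3*pi*θ/2)/pi + 4*sin(3*pi*θ/2)/(3*pi**2) - 4*cos(3*pi*θ/2)/(3*pi); evaluating from 0 to 2: ∫_{0}^{2} (3*θ + 2) sin(3*pi*θ/2) dθ = (16/(3*pi)) - (-4/(3*pi)) = 20/(3*pi).
Hence b_3 = 20/(3*pi).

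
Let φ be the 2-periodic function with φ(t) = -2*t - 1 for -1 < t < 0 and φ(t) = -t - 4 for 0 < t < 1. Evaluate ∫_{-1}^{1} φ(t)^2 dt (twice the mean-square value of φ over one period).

62/3

∫_{-1}^{1} φ(t)^2 dt = 62/3.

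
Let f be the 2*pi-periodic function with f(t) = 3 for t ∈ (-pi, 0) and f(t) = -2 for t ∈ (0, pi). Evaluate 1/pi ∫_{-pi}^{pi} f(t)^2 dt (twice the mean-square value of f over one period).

13

1/pi ∫_{-pi}^{pi} f(t)^2 dt = 1/pi · (13*pi) = 13.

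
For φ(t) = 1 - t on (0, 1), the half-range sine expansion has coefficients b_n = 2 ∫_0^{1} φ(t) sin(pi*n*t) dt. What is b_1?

2/pi

b_1 = 2 ∫_0^{1} (1 - t) sin(pi*t) dt.
Integrating by parts (boundary term plus one more integral), an antiderivative of (1 - t) sin(pi*t) is t*cos(pi*t)/pi - sin(pi*t)/pi**2 - cos(pi*t)/pi; evaluating from 0 to 1: ∫_{0}^{1} (1 - t) sin(pi*t) dt = (0) - (-1/pi) = 1/pi.
Hence b_1 = 2·(1/pi) = 2/pi.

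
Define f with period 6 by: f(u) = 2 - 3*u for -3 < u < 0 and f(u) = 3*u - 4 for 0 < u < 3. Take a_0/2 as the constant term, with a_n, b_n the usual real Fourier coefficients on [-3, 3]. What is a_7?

-36/(49*pi**2)

a_7 = 1/3 ∫_{-3}^{3} f(u) cos(7*pi*u/3) du.
Split the integral at the breakpoints.
Integrating by parts (boundary term plus one more integral), an antiderivative of (2 - 3*u) cos(7*pi*u/3) is -9*u*sin(7*pi*u/3)/(7*pi) + 6*sin(7*pi*u/3)/(7*pi) - 27*cos(7*pi*u/3)/(49*pi**2); evaluating from -3 to 0: ∫_{-3}^{0} (2 - 3*u) cos(7*pi*u/3) du = (-27/(49*pi**2)) - (27/(49*pi**2)) = -54/(49*pi**2).
Integrating by parts (boundary term plus one more integral), an antiderivative of (3*u - 4) cos(7*pi*u/3) is 9*u*sin(7*pi*u/3)/(7*pi) - 12*sin(7*pi*u/3)/(7*pi) + 27*cos(7*pi*u/3)/(49*pi**2); evaluating from 0 to 3: ∫_{0}^{3} (3*u - 4) cos(7*pi*u/3) du = (-27/(49*pi**2)) - (27/(49*pi**2)) = -54/(49*pi**2).
Summing the pieces and multiplying by (1/3) gives a_7 = -36/(49*pi**2).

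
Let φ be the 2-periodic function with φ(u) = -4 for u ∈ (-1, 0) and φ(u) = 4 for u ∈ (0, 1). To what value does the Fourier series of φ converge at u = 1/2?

φ is continuous at u = 1/2 with value 4, so the series converges to 4 there.

4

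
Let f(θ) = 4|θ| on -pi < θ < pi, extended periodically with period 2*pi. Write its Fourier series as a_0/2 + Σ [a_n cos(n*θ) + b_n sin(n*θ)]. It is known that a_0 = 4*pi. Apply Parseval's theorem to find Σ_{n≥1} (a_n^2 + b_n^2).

Parseval: a_0^2/2 + Σ_{n≥1} (a_n^2+b_n^2) = 1/pi ∫_{-pi}^{pi} f(θ)^2 dθ = 32*pi**2/3.
Subtract a_0^2/2 = 8*pi**2: Σ (a_n^2+b_n^2) = 8*pi**2/3.

8*pi**2/3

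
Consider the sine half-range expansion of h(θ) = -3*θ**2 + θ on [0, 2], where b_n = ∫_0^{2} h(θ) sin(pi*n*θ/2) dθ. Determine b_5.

b_5 = ∫_0^{2} (-3*θ**2 + θ) sin(5*pi*θ/2) dθ.
Integrating by parts twice (tabular method), an antiderivative of (-3*θ**2 + θ) sin(5*pi*θ/2) is 6*θ**2*cos(5*pi*θ/2)/(5*pi) - 24*θ*sin(5*pi*θ/2)/(25*pi**2) - 2*θ*cos(5*pi*θ/2)/(5*pi) + 4*sin(5*pi*θ/2)/(25*pi**2) - 48*cos(5*pi*θ/2)/(125*pi**3); evaluating from 0 to 2: ∫_{0}^{2} (-3*θ**2 + θ) sin(5*pi*θ/2) dθ = (-4/pi + 48/(125*pi**3)) - (-48/(125*pi**3)) = -4/pi + 96/(125*pi**3).
Hence b_5 = -4/pi + 96/(125*pi**3).

-4/pi + 96/(125*pi**3)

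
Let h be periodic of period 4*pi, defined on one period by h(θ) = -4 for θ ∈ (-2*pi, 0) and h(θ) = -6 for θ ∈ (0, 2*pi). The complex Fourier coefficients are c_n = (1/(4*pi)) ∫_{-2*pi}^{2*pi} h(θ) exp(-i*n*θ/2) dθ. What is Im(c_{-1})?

Since h is real-valued, Im(c_{-1}) = -(1/(4*pi)) ∫_{-2*pi}^{2*pi} h(θ) sin(-θ/2) dθ = b_{1}/2.
Split the integral at the breakpoints.
Directly, an antiderivative of (-4) sin(-θ/2) is -8*cos(θ/2); evaluating from -2*pi to 0: ∫_{-2*pi}^{0} (-4) sin(-θ/2) dθ = (-8) - (8) = -16.
Directly, an antiderivative of (-6) sin(-θ/2) is -12*cos(θ/2); evaluating from 0 to 2*pi: ∫_{0}^{2*pi} (-6) sin(-θ/2) dθ = (12) - (-12) = 24.
So ∫_{-2*pi}^{2*pi} h(θ) sin(-θ/2) dθ = 8.
Hence Im(c_{-1}) = (-1/(4*pi))·(8) = -2/pi.

-2/pi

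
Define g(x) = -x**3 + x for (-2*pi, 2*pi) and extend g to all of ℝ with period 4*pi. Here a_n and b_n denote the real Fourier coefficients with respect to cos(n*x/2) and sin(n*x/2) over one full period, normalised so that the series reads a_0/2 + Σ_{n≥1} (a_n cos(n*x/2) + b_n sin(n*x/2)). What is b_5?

196/125 - 16*pi**2/5

b_5 = (1/(2*pi)) ∫_{-2*pi}^{2*pi} g(x) sin(5*x/2) dx.
g is odd and sin(5*x/2) is odd, so the integrand is even and b_5 = 1/pi ∫_0^{2*pi} g(x) sin(5*x/2) dx.
Integrating by parts three times (tabular method), an antiderivative of (-x**3 + x) sin(5*x/2) is 2*x**3*cos(5*x/2)/5 - 12*x**2*sin(5*x/2)/25 - 98*x*cos(5*x/2)/125 + 196*sin(5*x/2)/625; evaluating from 0 to 2*pi: ∫_{0}^{2*pi} (-x**3 + x) sin(5*x/2) dx = (4*pi*(49 - 100*pi**2)/125) - (0) = 4*pi*(49 - 100*pi**2)/125.
Hence b_5 = (1/pi)·(4*pi*(49 - 100*pi**2)/125) = 196/125 - 16*pi**2/5.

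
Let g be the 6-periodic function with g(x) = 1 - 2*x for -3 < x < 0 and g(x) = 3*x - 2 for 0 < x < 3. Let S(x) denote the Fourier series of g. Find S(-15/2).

x = -15/2 differs from x = -3/2 by -1 full period(s), and the series is 6-periodic.
g is continuous at x = -3/2 with value 4, so the series converges to 4 there.

4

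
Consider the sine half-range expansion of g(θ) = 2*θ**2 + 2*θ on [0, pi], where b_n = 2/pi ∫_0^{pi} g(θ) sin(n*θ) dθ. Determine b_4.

b_4 = 2/pi ∫_0^{pi} (2*θ**2 + 2*θ) sin(4*θ) dθ.
Integrating by parts twice (tabular method), an antiderivative of (2*θ**2 + 2*θ) sin(4*θ) is -θ**2*cos(4*θ)/2 + θ*sin(4*θ)/4 - θ*cos(4*θ)/2 + sin(4*θ)/8 + cos(4*θ)/16; evaluating from 0 to pi: ∫_{0}^{pi} (2*θ**2 + 2*θ) sin(4*θ) dθ = (-pi**2/2 - pi/2 + 1/16) - (1/16) = -pi*(1 + pi)/2.
Hence b_4 = (2/pi)·(-pi*(1 + pi)/2) = -pi - 1.

-pi - 1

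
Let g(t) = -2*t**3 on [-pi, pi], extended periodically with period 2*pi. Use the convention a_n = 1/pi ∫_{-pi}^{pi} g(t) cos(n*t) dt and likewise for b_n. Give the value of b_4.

b_4 = 1/pi ∫_{-pi}^{pi} g(t) sin(4*t) dt.
g is odd and sin(4*t) is odd, so the integrand is even and b_4 = 2/pi ∫_0^{pi} g(t) sin(4*t) dt.
Integrating by parts three times (tabular method), an antiderivative of (-2*t**3) sin(4*t) is t**3*cos(4*t)/2 - 3*t**2*sin(4*t)/8 - 3*t*cos(4*t)/16 + 3*sin(4*t)/64; evaluating from 0 to pi: ∫_{0}^{pi} (-2*t**3) sin(4*t) dt = (pi*(-3 + 8*pi**2)/16) - (0) = pi*(-3 + 8*pi**2)/16.
Hence b_4 = (2/pi)·(pi*(-3 + 8*pi**2)/16) = -3/8 + pi**2.

-3/8 + pi**2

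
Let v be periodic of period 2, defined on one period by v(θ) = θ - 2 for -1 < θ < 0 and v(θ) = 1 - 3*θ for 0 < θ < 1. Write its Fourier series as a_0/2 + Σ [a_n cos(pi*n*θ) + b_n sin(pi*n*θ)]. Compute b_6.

1/(3*pi)

b_6 = ∫_{-1}^{1} v(θ) sin(6*pi*θ) dθ.
Split the integral at the breakpoints.
Integrating by parts (boundary term plus one more integral), an antiderivative of (θ - 2) sin(6*pi*θ) is -θ*cos(6*pi*θ)/(6*pi) + sin(6*pi*θ)/(36*pi**2) + cos(6*pi*θ)/(3*pi); evaluating from -1 to 0: ∫_{-1}^{0} (θ - 2) sin(6*pi*θ) dθ = (1/(3*pi)) - (1/(2*pi)) = -1/(6*pi).
Integrating by parts (boundary term plus one more integral), an antiderivative of (1 - 3*θ) sin(6*pi*θ) is θ*cos(6*pi*θ)/(2*pi) - sin(6*pi*θ)/(12*pi**2) - cos(6*pi*θ)/(6*pi); evaluating from 0 to 1: ∫_{0}^{1} (1 - 3*θ) sin(6*pi*θ) dθ = (1/(3*pi)) - (-1/(6*pi)) = 1/(2*pi).
Summing the pieces gives b_6 = 1/(3*pi).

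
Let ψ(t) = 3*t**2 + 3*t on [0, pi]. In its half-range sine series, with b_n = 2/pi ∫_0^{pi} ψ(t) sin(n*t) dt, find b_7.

b_7 = 2/pi ∫_0^{pi} (3*t**2 + 3*t) sin(7*t) dt.
Integrating by parts twice (tabular method), an antiderivative of (3*t**2 + 3*t) sin(7*t) is -3*t**2*cos(7*t)/7 + 6*t*sin(7*t)/49 - 3*t*cos(7*t)/7 + 3*sin(7*t)/49 + 6*cos(7*t)/343; evaluating from 0 to pi: ∫_{0}^{pi} (3*t**2 + 3*t) sin(7*t) dt = (-6/343 + 3*pi/7 + 3*pi**2/7) - (6/343) = -12/343 + 3*pi/7 + 3*pi**2/7.
Hence b_7 = (2/pi)·(-12/343 + 3*pi/7 + 3*pi**2/7) = 6*(-4 + 49*pi + 49*pi**2)/(343*pi).

6*(-4 + 49*pi + 49*pi**2)/(343*pi)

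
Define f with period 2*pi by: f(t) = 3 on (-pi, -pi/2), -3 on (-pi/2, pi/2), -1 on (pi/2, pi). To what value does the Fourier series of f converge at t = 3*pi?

1

t = 3*pi differs from t = -pi by 2 full period(s), and the series is 2*pi-periodic.
At t = -pi the one-sided limits are f(-pi^-) = -1 and f(-pi^+) = 3.
By Dirichlet's theorem the series converges to their average, [(-1) + (3)]/2 = 1.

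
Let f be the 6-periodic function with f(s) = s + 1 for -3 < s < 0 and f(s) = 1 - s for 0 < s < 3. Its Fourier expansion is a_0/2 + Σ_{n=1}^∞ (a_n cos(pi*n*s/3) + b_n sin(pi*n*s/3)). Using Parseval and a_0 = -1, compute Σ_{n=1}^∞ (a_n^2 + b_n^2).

3/2

Parseval: a_0^2/2 + Σ_{n≥1} (a_n^2+b_n^2) = 1/3 ∫_{-3}^{3} f(s)^2 ds = 2.
Subtract a_0^2/2 = 1/2: Σ (a_n^2+b_n^2) = 3/2.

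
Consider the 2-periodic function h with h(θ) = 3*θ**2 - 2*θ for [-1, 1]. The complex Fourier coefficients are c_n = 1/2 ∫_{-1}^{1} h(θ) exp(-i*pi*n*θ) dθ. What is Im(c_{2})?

Since h is real-valued, Im(c_{2}) = -1/2 ∫_{-1}^{1} h(θ) sin(2*pi*θ) dθ = -b_{2}/2.
Integrating by parts twice (tabular method), an antiderivative of (3*θ**2 - 2*θ) sin(2*pi*θ) is -3*θ**2*cos(2*pi*θ)/(2*pi) + 3*θ*sin(2*pi*θ)/(2*pi**2) + θ*cos(2*pi*θ)/pi - sin(2*pi*θ)/(2*pi**2) + 3*cos(2*pi*θ)/(4*pi**3); evaluating from -1 to 1: ∫_{-1}^{1} (3*θ**2 - 2*θ) sin(2*pi*θ) dθ = ((3 - 2*pi**2)/(4*pi**3)) - ((3 - 10*pi**2)/(4*pi**3)) = 2/pi.
Hence Im(c_{2}) = (-1/2)·(2/pi) = -1/pi.

-1/pi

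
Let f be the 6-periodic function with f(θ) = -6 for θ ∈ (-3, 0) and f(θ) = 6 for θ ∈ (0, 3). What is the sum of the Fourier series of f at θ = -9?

θ = -9 differs from θ = -3 by -1 full period(s), and the series is 6-periodic.
At θ = -3 the one-sided limits are f(-3^-) = 6 and f(-3^+) = -6.
By Dirichlet's theorem the series converges to their average, [(6) + (-6)]/2 = 0.

0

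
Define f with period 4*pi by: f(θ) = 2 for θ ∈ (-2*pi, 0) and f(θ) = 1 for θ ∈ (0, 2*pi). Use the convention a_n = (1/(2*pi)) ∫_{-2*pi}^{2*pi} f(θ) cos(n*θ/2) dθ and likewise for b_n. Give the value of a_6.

0

a_6 = (1/(2*pi)) ∫_{-2*pi}^{2*pi} f(θ) cos(3*θ) dθ.
Split the integral at the breakpoints.
Directly, an antiderivative of (2) cos(3*θ) is 2*sin(3*θ)/3; evaluating from -2*pi to 0: ∫_{-2*pi}^{0} (2) cos(3*θ) dθ = (0) - (0) = 0.
Directly, an antiderivative of (1) cos(3*θ) is sin(3*θ)/3; evaluating from 0 to 2*pi: ∫_{0}^{2*pi} (1) cos(3*θ) dθ = (0) - (0) = 0.
Summing the pieces and multiplying by (1/(2*pi)) gives a_6 = 0.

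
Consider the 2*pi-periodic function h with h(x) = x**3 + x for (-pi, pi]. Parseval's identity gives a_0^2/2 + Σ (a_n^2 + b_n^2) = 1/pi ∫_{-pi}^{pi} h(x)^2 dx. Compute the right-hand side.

2*pi**2*(35 + 42*pi**2 + 15*pi**4)/105

1/pi ∫_{-pi}^{pi} h(x)^2 dx = 1/pi · (2*pi**3*(35 + 42*pi**2 + 15*pi**4)/105) = 2*pi**2*(35 + 42*pi**2 + 15*pi**4)/105.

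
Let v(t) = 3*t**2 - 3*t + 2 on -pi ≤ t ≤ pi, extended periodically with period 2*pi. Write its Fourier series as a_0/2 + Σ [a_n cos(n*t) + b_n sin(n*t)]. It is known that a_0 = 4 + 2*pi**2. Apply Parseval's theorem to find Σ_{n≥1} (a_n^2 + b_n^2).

pi**2*(6 + 8*pi**2/5)

Parseval: a_0^2/2 + Σ_{n≥1} (a_n^2+b_n^2) = 1/pi ∫_{-pi}^{pi} v(t)^2 dt = 8 + 14*pi**2 + 18*pi**4/5.
Subtract a_0^2/2 = 2*(2 + pi**2)**2: Σ (a_n^2+b_n^2) = pi**2*(6 + 8*pi**2/5).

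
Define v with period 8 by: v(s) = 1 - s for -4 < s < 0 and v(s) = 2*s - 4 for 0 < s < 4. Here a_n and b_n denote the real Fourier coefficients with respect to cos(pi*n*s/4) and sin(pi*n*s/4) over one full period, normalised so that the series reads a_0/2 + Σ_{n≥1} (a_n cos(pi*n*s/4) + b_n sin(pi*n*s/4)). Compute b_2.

b_2 = 1/4 ∫_{-4}^{4} v(s) sin(pi*s/2) ds.
Split the integral at the breakpoints.
Integrating by parts (boundary term plus one more integral), an antiderivative of (1 - s) sin(pi*s/2) is 2*s*cos(pi*s/2)/pi - 4*sin(pi*s/2)/pi**2 - 2*cos(pi*s/2)/pi; evaluating from -4 to 0: ∫_{-4}^{0} (1 - s) sin(pi*s/2) ds = (-2/pi) - (-10/pi) = 8/pi.
Integrating by parts (boundary term plus one more integral), an antiderivative of (2*s - 4) sin(pi*s/2) is -4*s*cos(pi*s/2)/pi + 8*sin(pi*s/2)/pi**2 + 8*cos(pi*s/2)/pi; evaluating from 0 to 4: ∫_{0}^{4} (2*s - 4) sin(pi*s/2) ds = (-8/pi) - (8/pi) = -16/pi.
Summing the pieces and multiplying by (1/4) gives b_2 = -2/pi.

-2/pi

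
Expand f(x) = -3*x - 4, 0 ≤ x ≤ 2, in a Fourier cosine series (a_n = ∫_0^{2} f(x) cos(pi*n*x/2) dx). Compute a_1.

24/pi**2

a_1 = ∫_0^{2} (-3*x - 4) cos(pi*x/2) dx.
Integrating by parts (boundary term plus one more integral), an antiderivative of (-3*x - 4) cos(pi*x/2) is -6*x*sin(pi*x/2)/pi - 8*sin(pi*x/2)/pi - 12*cos(pi*x/2)/pi**2; evaluating from 0 to 2: ∫_{0}^{2} (-3*x - 4) cos(pi*x/2) dx = (12/pi**2) - (-12/pi**2) = 24/pi**2.
Hence a_1 = 24/pi**2.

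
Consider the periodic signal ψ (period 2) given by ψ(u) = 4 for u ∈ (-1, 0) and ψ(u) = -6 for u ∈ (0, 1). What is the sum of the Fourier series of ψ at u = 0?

At u = 0 the one-sided limits are ψ(0^-) = 4 and ψ(0^+) = -6.
By Dirichlet's theorem the series converges to their average, [(4) + (-6)]/2 = -1.

-1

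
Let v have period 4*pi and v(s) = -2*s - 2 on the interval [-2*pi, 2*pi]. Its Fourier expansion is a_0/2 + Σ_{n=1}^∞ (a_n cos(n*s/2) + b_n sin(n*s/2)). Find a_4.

a_4 = (1/(2*pi)) ∫_{-2*pi}^{2*pi} v(s) cos(2*s) ds.
Integrating by parts (boundary term plus one more integral), an antiderivative of (-2*s - 2) cos(2*s) is -s*sin(2*s) - sin(2*s) - cos(2*s)/2; evaluating from -2*pi to 2*pi: ∫_{-2*pi}^{2*pi} (-2*s - 2) cos(2*s) ds = (-1/2) - (-1/2) = 0.
Hence a_4 = (1/(2*pi))·(0) = 0.

0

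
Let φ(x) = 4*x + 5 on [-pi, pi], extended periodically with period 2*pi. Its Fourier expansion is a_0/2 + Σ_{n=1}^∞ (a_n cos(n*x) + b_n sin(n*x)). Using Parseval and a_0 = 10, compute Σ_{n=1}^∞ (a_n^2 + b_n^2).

Parseval: a_0^2/2 + Σ_{n≥1} (a_n^2+b_n^2) = 1/pi ∫_{-pi}^{pi} φ(x)^2 dx = 50 + 32*pi**2/3.
Subtract a_0^2/2 = 50: Σ (a_n^2+b_n^2) = 32*pi**2/3.

32*pi**2/3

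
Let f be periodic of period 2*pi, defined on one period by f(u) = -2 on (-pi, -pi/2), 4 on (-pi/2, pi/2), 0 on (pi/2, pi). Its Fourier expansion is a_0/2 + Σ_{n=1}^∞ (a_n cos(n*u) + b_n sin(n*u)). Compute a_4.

0

a_4 = 1/pi ∫_{-pi}^{pi} f(u) cos(4*u) du.
Split the integral at the breakpoints.
Directly, an antiderivative of (-2) cos(4*u) is -sin(4*u)/2; evaluating from -pi to -pi/2: ∫_{-pi}^{-pi/2} (-2) cos(4*u) du = (0) - (0) = 0.
Directly, an antiderivative of (4) cos(4*u) is sin(4*u); evaluating from -pi/2 to pi/2: ∫_{-pi/2}^{pi/2} (4) cos(4*u) du = (0) - (0) = 0.
∫_{pi/2}^{pi} (0) cos(4*u) du = 0.
Summing the pieces and multiplying by (1/pi) gives a_4 = 0.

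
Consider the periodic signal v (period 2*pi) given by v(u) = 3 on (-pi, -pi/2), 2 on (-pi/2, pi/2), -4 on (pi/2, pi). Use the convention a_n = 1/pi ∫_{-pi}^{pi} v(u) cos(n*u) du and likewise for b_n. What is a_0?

3/2

a_0 = 1/pi ∫_{-pi}^{pi} v(u) du = 1/pi · (3*pi/2) = 3/2.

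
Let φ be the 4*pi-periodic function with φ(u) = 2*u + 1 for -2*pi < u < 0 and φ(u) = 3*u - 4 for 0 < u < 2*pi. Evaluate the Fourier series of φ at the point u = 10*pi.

-3/2 + pi

u = 10*pi differs from u = 2*pi by 2 full period(s), and the series is 4*pi-periodic.
At u = 2*pi the one-sided limits are φ(2*pi^-) = -4 + 6*pi and φ(2*pi^+) = 1 - 4*pi.
By Dirichlet's theorem the series converges to their average, [(-4 + 6*pi) + (1 - 4*pi)]/2 = -3/2 + pi.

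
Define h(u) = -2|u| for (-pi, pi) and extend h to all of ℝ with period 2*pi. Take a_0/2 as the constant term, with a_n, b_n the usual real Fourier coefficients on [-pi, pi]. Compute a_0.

-2*pi

a_0 = 1/pi ∫_{-pi}^{pi} h(u) du = 1/pi · (-2*pi**2) = -2*pi.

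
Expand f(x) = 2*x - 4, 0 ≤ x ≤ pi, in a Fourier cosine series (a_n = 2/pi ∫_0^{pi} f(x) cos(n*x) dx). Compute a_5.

-8/(25*pi)

a_5 = 2/pi ∫_0^{pi} (2*x - 4) cos(5*x) dx.
Integrating by parts (boundary term plus one more integral), an antiderivative of (2*x - 4) cos(5*x) is 2*x*sin(5*x)/5 - 4*sin(5*x)/5 + 2*cos(5*x)/25; evaluating from 0 to pi: ∫_{0}^{pi} (2*x - 4) cos(5*x) dx = (-2/25) - (2/25) = -4/25.
Hence a_5 = (2/pi)·(-4/25) = -8/(25*pi).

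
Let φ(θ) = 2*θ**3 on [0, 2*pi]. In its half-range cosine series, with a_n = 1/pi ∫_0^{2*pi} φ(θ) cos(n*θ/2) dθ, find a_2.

24*pi

a_2 = 1/pi ∫_0^{2*pi} (2*θ**3) cos(θ) dθ.
Integrating by parts three times (tabular method), an antiderivative of (2*θ**3) cos(θ) is 2*θ**3*sin(θ) + 6*θ**2*cos(θ) - 12*θ*sin(θ) - 12*cos(θ); evaluating from 0 to 2*pi: ∫_{0}^{2*pi} (2*θ**3) cos(θ) dθ = (-12 + 24*pi**2) - (-12) = 24*pi**2.
Hence a_2 = (1/pi)·(24*pi**2) = 24*pi.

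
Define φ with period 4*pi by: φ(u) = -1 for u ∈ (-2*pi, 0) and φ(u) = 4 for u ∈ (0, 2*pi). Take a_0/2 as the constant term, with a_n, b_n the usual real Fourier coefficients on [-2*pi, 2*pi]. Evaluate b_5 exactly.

2/pi

b_5 = (1/(2*pi)) ∫_{-2*pi}^{2*pi} φ(u) sin(5*u/2) du.
Split the integral at the breakpoints.
Directly, an antiderivative of (-1) sin(5*u/2) is 2*cos(5*u/2)/5; evaluating from -2*pi to 0: ∫_{-2*pi}^{0} (-1) sin(5*u/2) du = (2/5) - (-2/5) = 4/5.
Directly, an antiderivative of (4) sin(5*u/2) is -8*cos(5*u/2)/5; evaluating from 0 to 2*pi: ∫_{0}^{2*pi} (4) sin(5*u/2) du = (8/5) - (-8/5) = 16/5.
Summing the pieces and multiplying by (1/(2*pi)) gives b_5 = 2/pi.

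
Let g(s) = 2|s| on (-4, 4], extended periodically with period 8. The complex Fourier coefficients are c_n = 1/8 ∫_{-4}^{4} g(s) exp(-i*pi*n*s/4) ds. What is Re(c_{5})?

Since g is real-valued, Re(c_{5}) = 1/8 ∫_{-4}^{4} g(s) cos(5*pi*s/4) ds = a_{5}/2.
g is even and cos(5*pi*s/4) is even, so the integrand is even: ∫_{-4}^{4} g(s) cos(5*pi*s/4) ds = 2∫_0^{4} g(s) cos(5*pi*s/4) ds.
Integrating by parts (boundary term plus one more integral), an antiderivative of (2*s) cos(5*pi*s/4) is 8*s*sin(5*pi*s/4)/(5*pi) + 32*cos(5*pi*s/4)/(25*pi**2); evaluating from 0 to 4: ∫_{0}^{4} (2*s) cos(5*pi*s/4) ds = (-32/(25*pi**2)) - (32/(25*pi**2)) = -64/(25*pi**2).
So ∫_{-4}^{4} g(s) cos(5*pi*s/4) ds = -128/(25*pi**2).
Hence Re(c_{5}) = (1/8)·(-128/(25*pi**2)) = -16/(25*pi**2).

-16/(25*pi**2)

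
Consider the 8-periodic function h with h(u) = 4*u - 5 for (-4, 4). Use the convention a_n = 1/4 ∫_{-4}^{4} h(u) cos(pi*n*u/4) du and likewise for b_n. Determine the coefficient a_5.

0

a_5 = 1/4 ∫_{-4}^{4} h(u) cos(5*pi*u/4) du.
Integrating by parts (boundary term plus one more integral), an antiderivative of (4*u - 5) cos(5*pi*u/4) is 16*u*sin(5*pi*u/4)/(5*pi) - 4*sin(5*pi*u/4)/pi + 64*cos(5*pi*u/4)/(25*pi**2); evaluating from -4 to 4: ∫_{-4}^{4} (4*u - 5) cos(5*pi*u/4) du = (-64/(25*pi**2)) - (-64/(25*pi**2)) = 0.
Hence a_5 = (1/4)·(0) = 0.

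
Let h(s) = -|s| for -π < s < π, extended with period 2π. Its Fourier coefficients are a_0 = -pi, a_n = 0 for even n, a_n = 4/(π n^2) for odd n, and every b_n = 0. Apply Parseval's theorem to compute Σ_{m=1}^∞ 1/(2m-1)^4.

pi**4/96

Parseval: a_0^2/2 + Σ a_n^2 = (1/π) ∫_{-π}^{π} h(s)^2 ds = 2*pi**2/3.
Subtract a_0^2/2 = pi**2/2: Σ a_n^2 = pi**2/6.
Only odd n contribute, with a_n^2 = 16/(π^2 n^4), so Σ_{m≥1} 1/(2m-1)^4 = π^2·(pi**2/6)/16 = pi**4/96.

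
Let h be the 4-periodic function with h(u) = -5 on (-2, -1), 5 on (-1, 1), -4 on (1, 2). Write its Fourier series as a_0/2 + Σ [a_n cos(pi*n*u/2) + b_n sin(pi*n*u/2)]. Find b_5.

1/(5*pi)

b_5 = 1/2 ∫_{-2}^{2} h(u) sin(5*pi*u/2) du.
Split the integral at the breakpoints.
Directly, an antiderivative of (-5) sin(5*pi*u/2) is 2*cos(5*pi*u/2)/pi; evaluating from -2 to -1: ∫_{-2}^{-1} (-5) sin(5*pi*u/2) du = (0) - (-2/pi) = 2/pi.
Directly, an antiderivative of (5) sin(5*pi*u/2) is -2*cos(5*pi*u/2)/pi; evaluating from -1 to 1: ∫_{-1}^{1} (5) sin(5*pi*u/2) du = (0) - (0) = 0.
Directly, an antiderivative of (-4) sin(5*pi*u/2) is 8*cos(5*pi*u/2)/(5*pi); evaluating from 1 to 2: ∫_{1}^{2} (-4) sin(5*pi*u/2) du = (-8/(5*pi)) - (0) = -8/(5*pi).
Summing the pieces and multiplying by (1/2) gives b_5 = 1/(5*pi).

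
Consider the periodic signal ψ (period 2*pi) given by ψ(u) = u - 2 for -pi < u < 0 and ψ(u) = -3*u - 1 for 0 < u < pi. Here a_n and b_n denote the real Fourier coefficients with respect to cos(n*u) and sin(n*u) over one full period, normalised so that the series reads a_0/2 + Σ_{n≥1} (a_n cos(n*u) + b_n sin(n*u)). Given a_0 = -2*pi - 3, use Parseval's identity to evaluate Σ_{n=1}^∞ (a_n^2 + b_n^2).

-pi + 1/2 + 4*pi**2/3

Parseval: a_0^2/2 + Σ_{n≥1} (a_n^2+b_n^2) = 1/pi ∫_{-pi}^{pi} ψ(u)^2 du = 5 + 5*pi + 10*pi**2/3.
Subtract a_0^2/2 = (3 + 2*pi)**2/2: Σ (a_n^2+b_n^2) = -pi + 1/2 + 4*pi**2/3.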